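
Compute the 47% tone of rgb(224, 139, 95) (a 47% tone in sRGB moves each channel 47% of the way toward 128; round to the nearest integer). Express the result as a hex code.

Per channel, c → c + 0.47(128 − c):
  R: 224 + 0.47×(128−224) = 224 − 45.12 = 178.88 → 179
  G: 139 + 0.47×(128−139) = 139 − 5.17 = 133.83 → 134
  B: 95 + 0.47×(128−95) = 95 + 15.51 = 110.51 → 111
rgb(179, 134, 111) = #B3866F.

#B3866F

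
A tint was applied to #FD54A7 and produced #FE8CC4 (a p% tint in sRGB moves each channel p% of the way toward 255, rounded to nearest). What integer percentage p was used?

#FD54A7 is rgb(253, 84, 167); #FE8CC4 is rgb(254, 140, 196).
On the G channel (widest range): 140 ≈ 84 + (p/100)(255 − 84), so p ≈ 100×(140 − 84)/(255 − 84) = 5600/171 = 32.75.
p = 33 reproduces all three channels after rounding.

33%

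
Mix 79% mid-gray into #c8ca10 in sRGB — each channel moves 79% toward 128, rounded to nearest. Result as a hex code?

#8f9068

#c8ca10 is rgb(200, 202, 16).
A 79% tone moves each channel 79% toward 128:
  R: 200 + 0.79×(128−200) = 200 − 56.88 = 143.12 → 143
  G: 202 + 0.79×(128−202) = 202 − 58.46 = 143.54 → 144
  B: 16 + 0.79×(128−16) = 16 + 88.48 = 104.48 → 104
rgb(143, 144, 104) = #8f9068.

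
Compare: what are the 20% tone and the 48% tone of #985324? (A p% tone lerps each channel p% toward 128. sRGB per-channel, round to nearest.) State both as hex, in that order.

#935c36, #8c6950

#985324 is rgb(152, 83, 36).
20% tone:
  R: 152 + 0.2×(128−152) = 152 − 4.8 = 147.2 → 147
  G: 83 + 9 = 92 → 92
  B: 36 + 0.2×(128−36) = 36 + 18.4 = 54.4 → 54
  → #935c36
48% tone:
  R: 152 + 0.48×(128−152) = 152 − 11.52 = 140.48 → 140
  G: 83 + 21.6 = 104.6 → 105
  B: 36 + 0.48×(128−36) = 36 + 44.16 = 80.16 → 80
  → #8c6950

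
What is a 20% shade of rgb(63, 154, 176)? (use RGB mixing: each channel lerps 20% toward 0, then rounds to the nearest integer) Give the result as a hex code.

#327B8D

A 20% shade moves each channel 20% toward 0:
  R: 63 + 0.2×(0−63) = 63 − 12.6 = 50.4 → 50
  G: 154 − 30.8 = 123.2 → 123
  B: 176 + 0.2×(0−176) = 176 − 35.2 = 140.8 → 141
rgb(50, 123, 141) = #327B8D.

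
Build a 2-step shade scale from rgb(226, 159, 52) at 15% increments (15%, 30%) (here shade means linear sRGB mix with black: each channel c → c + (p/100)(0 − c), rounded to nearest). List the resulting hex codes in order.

#c0872c, #9e6f24

15%: (226 − 33.9 = 192.1→192, 159 − 23.85 = 135.15→135, 52 − 7.8 = 44.2→44) → #c0872c
30%: (226 − 67.8 = 158.2→158, 159 − 47.7 = 111.3→111, 52 − 15.6 = 36.4→36) → #9e6f24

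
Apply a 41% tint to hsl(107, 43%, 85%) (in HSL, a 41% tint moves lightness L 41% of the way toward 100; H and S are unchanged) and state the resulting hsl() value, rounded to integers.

L moves 41% from 85 toward 100: 85 + 6.15 = 91.15 → 91.
H and S are unchanged.

hsl(107, 43%, 91%)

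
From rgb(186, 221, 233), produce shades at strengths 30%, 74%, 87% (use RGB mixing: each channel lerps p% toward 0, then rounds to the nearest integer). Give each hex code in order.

30%: (186 − 55.8 = 130.2→130, 221 − 66.3 = 154.7→155, 233 − 69.9 = 163.1→163) → #829BA3
74%: (186 − 137.64 = 48.36→48, 221 − 163.54 = 57.46→57, 233 − 172.42 = 60.58→61) → #30393D
87%: (186 − 161.82 = 24.18→24, 221 − 192.27 = 28.73→29, 233 − 202.71 = 30.29→30) → #181D1E

#829BA3, #30393D, #181D1E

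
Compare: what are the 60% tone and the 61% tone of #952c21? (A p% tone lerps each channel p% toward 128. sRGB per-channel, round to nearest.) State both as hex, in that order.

#885e5a, #885f5b

#952c21 is rgb(149, 44, 33).
60% tone:
  R: 149 + 0.6×(128−149) = 149 − 12.6 = 136.4 → 136
  G: 44 + 0.6×(128−44) = 44 + 50.4 = 94.4 → 94
  B: 33 + 0.6×(128−33) = 33 + 57 = 90 → 90
  → #885e5a
61% tone:
  R: 149 − 12.81 = 136.19 → 136
  G: 44 + 0.61×(128−44) = 44 + 51.24 = 95.24 → 95
  B: 33 + 0.61×(128−33) = 33 + 57.95 = 90.95 → 91
  → #885f5b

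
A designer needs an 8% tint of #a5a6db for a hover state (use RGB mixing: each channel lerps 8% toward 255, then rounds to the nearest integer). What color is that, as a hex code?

#a5a6db is rgb(165, 166, 219).
Lerp each channel 8% toward 255:
  R: 165 + 7.2 = 172.2 → 172
  G: 166 + 0.08×(255−166) = 166 + 7.12 = 173.12 → 173
  B: 219 + 0.08×(255−219) = 219 + 2.88 = 221.88 → 222
rgb(172, 173, 222) = #acadde.

#acadde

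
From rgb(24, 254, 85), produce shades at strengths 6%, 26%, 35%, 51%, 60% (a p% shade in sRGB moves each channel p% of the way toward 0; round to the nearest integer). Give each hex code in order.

#17EF50, #12BC3F, #10A537, #0C7C2A, #0A6622

6%: (24 − 1.44 = 22.56→23, 254 − 15.24 = 238.76→239, 85 − 5.1 = 79.9→80) → #17EF50
26%: (24 − 6.24 = 17.76→18, 254 − 66.04 = 187.96→188, 85 − 22.1 = 62.9→63) → #12BC3F
35%: (24 − 8.4 = 15.6→16, 254 − 88.9 = 165.1→165, 85 − 29.75 = 55.25→55) → #10A537
51%: (24 − 12.24 = 11.76→12, 254 − 129.54 = 124.46→124, 85 − 43.35 = 41.65→42) → #0C7C2A
60%: (24 − 14.4 = 9.6→10, 254 − 152.4 = 101.6→102, 85 − 51 = 34→34) → #0A6622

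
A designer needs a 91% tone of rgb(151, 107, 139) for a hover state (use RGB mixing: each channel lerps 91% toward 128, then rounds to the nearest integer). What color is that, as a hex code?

#827e81

Per channel, c → c + 0.91(128 − c):
  R: 151 + 0.91×(128−151) = 151 − 20.93 = 130.07 → 130
  G: 107 + 19.11 = 126.11 → 126
  B: 139 + 0.91×(128−139) = 139 − 10.01 = 128.99 → 129
rgb(130, 126, 129) = #827e81.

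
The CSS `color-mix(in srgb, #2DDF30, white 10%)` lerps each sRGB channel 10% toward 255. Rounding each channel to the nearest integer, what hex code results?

#2DDF30 is rgb(45, 223, 48).
Per channel, c → c + 0.1(255 − c):
  R: 45 + 0.1×(255−45) = 45 + 21 = 66 → 66
  G: 223 + 3.2 = 226.2 → 226
  B: 48 + 20.7 = 68.7 → 69
rgb(66, 226, 69) = #42E245.

#42E245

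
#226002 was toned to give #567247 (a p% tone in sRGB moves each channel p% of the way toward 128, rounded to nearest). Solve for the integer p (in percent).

55%

#226002 is rgb(34, 96, 2); #567247 is rgb(86, 114, 71).
On the B channel (widest range): 71 ≈ 2 + (p/100)(128 − 2), so p ≈ 100×(71 − 2)/(128 − 2) = 6900/126 = 54.76.
p = 55 reproduces all three channels after rounding.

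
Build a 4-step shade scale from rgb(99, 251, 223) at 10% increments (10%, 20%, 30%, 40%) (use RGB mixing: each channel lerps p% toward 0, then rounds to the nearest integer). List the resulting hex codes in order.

#59E2C9, #4FC9B2, #45B09C, #3B9786

10%: (99 − 9.9 = 89.1→89, 251 − 25.1 = 225.9→226, 223 − 22.3 = 200.7→201) → #59E2C9
20%: (99 − 19.8 = 79.2→79, 251 − 50.2 = 200.8→201, 223 − 44.6 = 178.4→178) → #4FC9B2
30%: (99 − 29.7 = 69.3→69, 251 − 75.3 = 175.7→176, 223 − 66.9 = 156.1→156) → #45B09C
40%: (99 − 39.6 = 59.4→59, 251 − 100.4 = 150.6→151, 223 − 89.2 = 133.8→134) → #3B9786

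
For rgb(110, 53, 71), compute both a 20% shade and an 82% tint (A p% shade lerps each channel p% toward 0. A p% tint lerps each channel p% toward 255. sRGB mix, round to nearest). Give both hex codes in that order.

#582a39, #e5dbde

20% shade:
  R: 110 + 0.2×(0−110) = 110 − 22 = 88 → 88
  G: 53 + 0.2×(0−53) = 53 − 10.6 = 42.4 → 42
  B: 71 + 0.2×(0−71) = 71 − 14.2 = 56.8 → 57
  → #582a39
82% tint:
  R: 110 + 0.82×(255−110) = 110 + 118.9 = 228.9 → 229
  G: 53 + 165.64 = 218.64 → 219
  B: 71 + 150.88 = 221.88 → 222
  → #e5dbde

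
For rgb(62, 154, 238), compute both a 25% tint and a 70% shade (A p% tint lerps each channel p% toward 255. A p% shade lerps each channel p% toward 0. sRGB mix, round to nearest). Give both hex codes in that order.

25% tint:
  R: 62 + 48.25 = 110.25 → 110
  G: 154 + 0.25×(255−154) = 154 + 25.25 = 179.25 → 179
  B: 238 + 0.25×(255−238) = 238 + 4.25 = 242.25 → 242
  → #6EB3F2
70% shade:
  R: 62 + 0.7×(0−62) = 62 − 43.4 = 18.6 → 19
  G: 154 − 107.8 = 46.2 → 46
  B: 238 − 166.6 = 71.4 → 71
  → #132E47

#6EB3F2, #132E47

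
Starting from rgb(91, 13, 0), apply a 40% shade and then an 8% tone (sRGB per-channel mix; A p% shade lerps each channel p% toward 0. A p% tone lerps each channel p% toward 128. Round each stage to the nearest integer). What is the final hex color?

#3D120A

Lerp each channel 40% toward 0:
  R: 91 + 0.4×(0−91) = 91 − 36.4 = 54.6 → 55
  G: 13 + 0.4×(0−13) = 13 − 5.2 = 7.8 → 8
  B: 0 + 0.4×(0−0) = 0 + 0 = 0 → 0
After the shade: rgb(55, 8, 0) = #370800.
Per channel, c → c + 0.08(128 − c):
  R: 55 + 5.84 = 60.84 → 61
  G: 8 + 9.6 = 17.6 → 18
  B: 0 + 0.08×(128−0) = 0 + 10.24 = 10.24 → 10
rgb(61, 18, 10) = #3D120A.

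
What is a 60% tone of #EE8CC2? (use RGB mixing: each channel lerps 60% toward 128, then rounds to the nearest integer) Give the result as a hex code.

#AC859A

#EE8CC2 is rgb(238, 140, 194).
Per channel, c → c + 0.6(128 − c):
  R: 238 − 66 = 172 → 172
  G: 140 − 7.2 = 132.8 → 133
  B: 194 + 0.6×(128−194) = 194 − 39.6 = 154.4 → 154
rgb(172, 133, 154) = #AC859A.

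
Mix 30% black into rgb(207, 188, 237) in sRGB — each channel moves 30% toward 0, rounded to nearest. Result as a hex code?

#9184A6

A 30% shade moves each channel 30% toward 0:
  R: 207 + 0.3×(0−207) = 207 − 62.1 = 144.9 → 145
  G: 188 + 0.3×(0−188) = 188 − 56.4 = 131.6 → 132
  B: 237 − 71.1 = 165.9 → 166
rgb(145, 132, 166) = #9184A6.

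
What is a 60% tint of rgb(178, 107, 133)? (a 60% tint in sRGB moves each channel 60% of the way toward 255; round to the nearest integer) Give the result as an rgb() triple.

rgb(224, 196, 206)

Lerp each channel 60% toward 255:
  R: 178 + 46.2 = 224.2 → 224
  G: 107 + 88.8 = 195.8 → 196
  B: 133 + 0.6×(255−133) = 133 + 73.2 = 206.2 → 206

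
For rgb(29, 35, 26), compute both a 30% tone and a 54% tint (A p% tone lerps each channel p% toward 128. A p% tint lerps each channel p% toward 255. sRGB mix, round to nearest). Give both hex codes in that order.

30% tone:
  R: 29 + 0.3×(128−29) = 29 + 29.7 = 58.7 → 59
  G: 35 + 27.9 = 62.9 → 63
  B: 26 + 0.3×(128−26) = 26 + 30.6 = 56.6 → 57
  → #3b3f39
54% tint:
  R: 29 + 0.54×(255−29) = 29 + 122.04 = 151.04 → 151
  G: 35 + 118.8 = 153.8 → 154
  B: 26 + 0.54×(255−26) = 26 + 123.66 = 149.66 → 150
  → #979a96

#3b3f39, #979a96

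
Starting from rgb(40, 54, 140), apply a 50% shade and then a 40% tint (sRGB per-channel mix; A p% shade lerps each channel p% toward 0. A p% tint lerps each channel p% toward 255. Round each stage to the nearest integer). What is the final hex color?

Lerp each channel 50% toward 0:
  R: 40 − 20 = 20 → 20
  G: 54 + 0.5×(0−54) = 54 − 27 = 27 → 27
  B: 140 + 0.5×(0−140) = 140 − 70 = 70 → 70
After the shade: rgb(20, 27, 70) = #141B46.
Lerp each channel 40% toward 255:
  R: 20 + 94 = 114 → 114
  G: 27 + 91.2 = 118.2 → 118
  B: 70 + 0.4×(255−70) = 70 + 74 = 144 → 144
rgb(114, 118, 144) = #727690.

#727690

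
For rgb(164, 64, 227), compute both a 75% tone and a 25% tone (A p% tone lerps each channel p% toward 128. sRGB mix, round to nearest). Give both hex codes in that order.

75% tone:
  R: 164 + 0.75×(128−164) = 164 − 27 = 137 → 137
  G: 64 + 48 = 112 → 112
  B: 227 + 0.75×(128−227) = 227 − 74.25 = 152.75 → 153
  → #897099
25% tone:
  R: 164 + 0.25×(128−164) = 164 − 9 = 155 → 155
  G: 64 + 0.25×(128−64) = 64 + 16 = 80 → 80
  B: 227 + 0.25×(128−227) = 227 − 24.75 = 202.25 → 202
  → #9B50CA

#897099, #9B50CA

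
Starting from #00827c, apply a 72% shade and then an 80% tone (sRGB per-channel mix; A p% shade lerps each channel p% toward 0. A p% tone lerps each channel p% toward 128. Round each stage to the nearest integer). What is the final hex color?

#00827c is rgb(0, 130, 124).
A 72% shade moves each channel 72% toward 0:
  R: 0 + 0.72×(0−0) = 0 + 0 = 0 → 0
  G: 130 + 0.72×(0−130) = 130 − 93.6 = 36.4 → 36
  B: 124 − 89.28 = 34.72 → 35
After the shade: rgb(0, 36, 35) = #002423.
An 80% tone moves each channel 80% toward 128:
  R: 0 + 102.4 = 102.4 → 102
  G: 36 + 0.8×(128−36) = 36 + 73.6 = 109.6 → 110
  B: 35 + 0.8×(128−35) = 35 + 74.4 = 109.4 → 109
rgb(102, 110, 109) = #666e6d.

#666e6d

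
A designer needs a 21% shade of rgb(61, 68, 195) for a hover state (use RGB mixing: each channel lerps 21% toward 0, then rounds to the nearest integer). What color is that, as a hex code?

Per channel, c → c + 0.21(0 − c):
  R: 61 + 0.21×(0−61) = 61 − 12.81 = 48.19 → 48
  G: 68 − 14.28 = 53.72 → 54
  B: 195 + 0.21×(0−195) = 195 − 40.95 = 154.05 → 154
rgb(48, 54, 154) = #30369A.

#30369A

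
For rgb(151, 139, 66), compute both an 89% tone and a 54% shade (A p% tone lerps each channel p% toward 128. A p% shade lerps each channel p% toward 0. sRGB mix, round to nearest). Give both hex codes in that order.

89% tone:
  R: 151 − 20.47 = 130.53 → 131
  G: 139 + 0.89×(128−139) = 139 − 9.79 = 129.21 → 129
  B: 66 + 55.18 = 121.18 → 121
  → #838179
54% shade:
  R: 151 − 81.54 = 69.46 → 69
  G: 139 + 0.54×(0−139) = 139 − 75.06 = 63.94 → 64
  B: 66 + 0.54×(0−66) = 66 − 35.64 = 30.36 → 30
  → #45401e

#838179, #45401e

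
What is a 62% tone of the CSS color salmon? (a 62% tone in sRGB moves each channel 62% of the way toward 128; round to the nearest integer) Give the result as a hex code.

#AE807B

CSS salmon is rgb(250, 128, 114).
Per channel, c → c + 0.62(128 − c):
  R: 250 − 75.64 = 174.36 → 174
  G: 128 + 0 = 128 → 128
  B: 114 + 8.68 = 122.68 → 123
rgb(174, 128, 123) = #AE807B.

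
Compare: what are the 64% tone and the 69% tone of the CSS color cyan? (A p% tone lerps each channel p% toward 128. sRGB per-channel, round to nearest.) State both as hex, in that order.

CSS cyan is rgb(0, 255, 255).
64% tone:
  R: 0 + 81.92 = 81.92 → 82
  G: 255 − 81.28 = 173.72 → 174
  B: 255 + 0.64×(128−255) = 255 − 81.28 = 173.72 → 174
  → #52AEAE
69% tone:
  R: 0 + 88.32 = 88.32 → 88
  G: 255 + 0.69×(128−255) = 255 − 87.63 = 167.37 → 167
  B: 255 + 0.69×(128−255) = 255 − 87.63 = 167.37 → 167
  → #58A7A7

#52AEAE, #58A7A7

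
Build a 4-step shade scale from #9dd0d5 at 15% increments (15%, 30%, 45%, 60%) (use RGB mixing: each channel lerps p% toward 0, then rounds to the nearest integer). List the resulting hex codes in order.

#85b1b5, #6e9295, #567275, #3f5355

#9dd0d5 is rgb(157, 208, 213).
15%: (157 − 23.55 = 133.45→133, 208 − 31.2 = 176.8→177, 213 − 31.95 = 181.05→181) → #85b1b5
30%: (157 − 47.1 = 109.9→110, 208 − 62.4 = 145.6→146, 213 − 63.9 = 149.1→149) → #6e9295
45%: (157 − 70.65 = 86.35→86, 208 − 93.6 = 114.4→114, 213 − 95.85 = 117.15→117) → #567275
60%: (157 − 94.2 = 62.8→63, 208 − 124.8 = 83.2→83, 213 − 127.8 = 85.2→85) → #3f5355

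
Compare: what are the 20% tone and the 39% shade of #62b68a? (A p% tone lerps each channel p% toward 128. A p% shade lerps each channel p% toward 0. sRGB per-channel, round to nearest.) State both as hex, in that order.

#62b68a is rgb(98, 182, 138).
20% tone:
  R: 98 + 6 = 104 → 104
  G: 182 + 0.2×(128−182) = 182 − 10.8 = 171.2 → 171
  B: 138 + 0.2×(128−138) = 138 − 2 = 136 → 136
  → #68ab88
39% shade:
  R: 98 + 0.39×(0−98) = 98 − 38.22 = 59.78 → 60
  G: 182 − 70.98 = 111.02 → 111
  B: 138 + 0.39×(0−138) = 138 − 53.82 = 84.18 → 84
  → #3c6f54

#68ab88, #3c6f54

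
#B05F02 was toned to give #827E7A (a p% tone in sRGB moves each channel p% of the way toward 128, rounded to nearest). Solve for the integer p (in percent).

#B05F02 is rgb(176, 95, 2); #827E7A is rgb(130, 126, 122).
On the B channel (widest range): 122 ≈ 2 + (p/100)(128 − 2), so p ≈ 100×(122 − 2)/(128 − 2) = 12000/126 = 95.24.
p = 95 reproduces all three channels after rounding.

95%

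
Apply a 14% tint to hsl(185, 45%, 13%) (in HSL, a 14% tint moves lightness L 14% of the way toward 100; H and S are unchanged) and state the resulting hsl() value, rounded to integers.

L moves 14% from 13 toward 100: 13 + 12.18 = 25.18 → 25.
H and S are unchanged.

hsl(185, 45%, 25%)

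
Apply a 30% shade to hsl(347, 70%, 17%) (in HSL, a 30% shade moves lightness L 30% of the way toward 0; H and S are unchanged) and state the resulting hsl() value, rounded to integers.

L moves 30% from 17 toward 0: 17 − 5.1 = 11.9 → 12.
H and S are unchanged.

hsl(347, 70%, 12%)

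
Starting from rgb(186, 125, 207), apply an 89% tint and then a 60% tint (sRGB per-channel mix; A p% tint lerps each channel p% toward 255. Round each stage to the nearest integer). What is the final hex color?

#FCF9FD

Per channel, c → c + 0.89(255 − c):
  R: 186 + 61.41 = 247.41 → 247
  G: 125 + 115.7 = 240.7 → 241
  B: 207 + 0.89×(255−207) = 207 + 42.72 = 249.72 → 250
After the tint: rgb(247, 241, 250) = #F7F1FA.
Lerp each channel 60% toward 255:
  R: 247 + 0.6×(255−247) = 247 + 4.8 = 251.8 → 252
  G: 241 + 0.6×(255−241) = 241 + 8.4 = 249.4 → 249
  B: 250 + 0.6×(255−250) = 250 + 3 = 253 → 253
rgb(252, 249, 253) = #FCF9FD.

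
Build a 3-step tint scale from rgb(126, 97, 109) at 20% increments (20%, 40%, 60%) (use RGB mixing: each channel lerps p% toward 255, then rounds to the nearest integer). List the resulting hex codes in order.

20%: (126 + 25.8 = 151.8→152, 97 + 31.6 = 128.6→129, 109 + 29.2 = 138.2→138) → #98818A
40%: (126 + 51.6 = 177.6→178, 97 + 63.2 = 160.2→160, 109 + 58.4 = 167.4→167) → #B2A0A7
60%: (126 + 77.4 = 203.4→203, 97 + 94.8 = 191.8→192, 109 + 87.6 = 196.6→197) → #CBC0C5

#98818A, #B2A0A7, #CBC0C5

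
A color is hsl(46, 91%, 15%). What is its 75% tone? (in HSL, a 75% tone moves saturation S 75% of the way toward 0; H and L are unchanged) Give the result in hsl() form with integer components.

hsl(46, 23%, 15%)

S moves 75% from 91 toward 0: 91 − 68.25 = 22.75 → 23.
H and L are unchanged.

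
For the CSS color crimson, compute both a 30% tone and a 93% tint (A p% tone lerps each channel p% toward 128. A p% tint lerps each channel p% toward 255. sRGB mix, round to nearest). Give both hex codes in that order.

#c03450, #fdeff1

CSS crimson is rgb(220, 20, 60).
30% tone:
  R: 220 + 0.3×(128−220) = 220 − 27.6 = 192.4 → 192
  G: 20 + 0.3×(128−20) = 20 + 32.4 = 52.4 → 52
  B: 60 + 0.3×(128−60) = 60 + 20.4 = 80.4 → 80
  → #c03450
93% tint:
  R: 220 + 0.93×(255−220) = 220 + 32.55 = 252.55 → 253
  G: 20 + 218.55 = 238.55 → 239
  B: 60 + 181.35 = 241.35 → 241
  → #fdeff1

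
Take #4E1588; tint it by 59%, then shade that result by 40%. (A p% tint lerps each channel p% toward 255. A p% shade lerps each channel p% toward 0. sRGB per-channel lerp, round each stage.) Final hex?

#6D5F7C

#4E1588 is rgb(78, 21, 136).
Per channel, c → c + 0.59(255 − c):
  R: 78 + 0.59×(255−78) = 78 + 104.43 = 182.43 → 182
  G: 21 + 0.59×(255−21) = 21 + 138.06 = 159.06 → 159
  B: 136 + 0.59×(255−136) = 136 + 70.21 = 206.21 → 206
After the tint: rgb(182, 159, 206) = #B69FCE.
Lerp each channel 40% toward 0:
  R: 182 − 72.8 = 109.2 → 109
  G: 159 − 63.6 = 95.4 → 95
  B: 206 + 0.4×(0−206) = 206 − 82.4 = 123.6 → 124
rgb(109, 95, 124) = #6D5F7C.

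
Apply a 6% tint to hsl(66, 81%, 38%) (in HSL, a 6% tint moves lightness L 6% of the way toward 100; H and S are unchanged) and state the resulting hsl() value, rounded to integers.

hsl(66, 81%, 42%)

L moves 6% from 38 toward 100: 38 + 3.72 = 41.72 → 42.
H and S are unchanged.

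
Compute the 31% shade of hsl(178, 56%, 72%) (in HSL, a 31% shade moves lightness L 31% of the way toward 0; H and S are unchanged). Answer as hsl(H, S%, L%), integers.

hsl(178, 56%, 50%)

L moves 31% from 72 toward 0: 72 − 22.32 = 49.68 → 50.
H and S are unchanged.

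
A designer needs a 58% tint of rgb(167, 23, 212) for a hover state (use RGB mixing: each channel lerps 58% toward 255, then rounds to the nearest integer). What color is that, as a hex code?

A 58% tint moves each channel 58% toward 255:
  R: 167 + 51.04 = 218.04 → 218
  G: 23 + 0.58×(255−23) = 23 + 134.56 = 157.56 → 158
  B: 212 + 0.58×(255−212) = 212 + 24.94 = 236.94 → 237
rgb(218, 158, 237) = #da9eed.

#da9eed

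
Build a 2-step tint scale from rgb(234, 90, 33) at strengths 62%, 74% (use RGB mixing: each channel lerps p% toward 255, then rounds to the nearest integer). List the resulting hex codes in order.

#F7C0AB, #FAD4C5

62%: (234 + 13.02 = 247.02→247, 90 + 102.3 = 192.3→192, 33 + 137.64 = 170.64→171) → #F7C0AB
74%: (234 + 15.54 = 249.54→250, 90 + 122.1 = 212.1→212, 33 + 164.28 = 197.28→197) → #FAD4C5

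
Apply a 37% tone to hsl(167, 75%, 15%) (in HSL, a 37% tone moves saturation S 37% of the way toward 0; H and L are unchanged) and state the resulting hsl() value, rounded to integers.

S moves 37% from 75 toward 0: 75 − 27.75 = 47.25 → 47.
H and L are unchanged.

hsl(167, 47%, 15%)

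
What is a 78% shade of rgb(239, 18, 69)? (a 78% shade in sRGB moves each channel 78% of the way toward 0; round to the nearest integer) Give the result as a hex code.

A 78% shade moves each channel 78% toward 0:
  R: 239 − 186.42 = 52.58 → 53
  G: 18 + 0.78×(0−18) = 18 − 14.04 = 3.96 → 4
  B: 69 − 53.82 = 15.18 → 15
rgb(53, 4, 15) = #35040F.

#35040F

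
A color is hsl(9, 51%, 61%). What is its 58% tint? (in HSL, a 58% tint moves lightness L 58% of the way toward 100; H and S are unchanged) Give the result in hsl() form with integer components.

L moves 58% from 61 toward 100: 61 + 22.62 = 83.62 → 84.
H and S are unchanged.

hsl(9, 51%, 84%)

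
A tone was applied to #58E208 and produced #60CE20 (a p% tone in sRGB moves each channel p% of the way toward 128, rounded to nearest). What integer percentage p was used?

20%

#58E208 is rgb(88, 226, 8); #60CE20 is rgb(96, 206, 32).
On the B channel (widest range): 32 ≈ 8 + (p/100)(128 − 8), so p ≈ 100×(32 − 8)/(128 − 8) = 2400/120 = 20.00.
p = 20 reproduces all three channels after rounding.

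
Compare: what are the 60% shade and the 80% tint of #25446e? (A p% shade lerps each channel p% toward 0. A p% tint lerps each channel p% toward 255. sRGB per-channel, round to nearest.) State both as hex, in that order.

#0f1b2c, #d3dae2

#25446e is rgb(37, 68, 110).
60% shade:
  R: 37 − 22.2 = 14.8 → 15
  G: 68 + 0.6×(0−68) = 68 − 40.8 = 27.2 → 27
  B: 110 − 66 = 44 → 44
  → #0f1b2c
80% tint:
  R: 37 + 0.8×(255−37) = 37 + 174.4 = 211.4 → 211
  G: 68 + 0.8×(255−68) = 68 + 149.6 = 217.6 → 218
  B: 110 + 116 = 226 → 226
  → #d3dae2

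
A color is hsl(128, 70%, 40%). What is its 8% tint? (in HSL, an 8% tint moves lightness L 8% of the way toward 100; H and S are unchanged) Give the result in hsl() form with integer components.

hsl(128, 70%, 45%)

L moves 8% from 40 toward 100: 40 + 4.8 = 44.8 → 45.
H and S are unchanged.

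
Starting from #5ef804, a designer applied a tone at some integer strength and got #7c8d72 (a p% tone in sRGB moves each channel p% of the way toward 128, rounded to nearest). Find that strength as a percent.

#5ef804 is rgb(94, 248, 4); #7c8d72 is rgb(124, 141, 114).
On the B channel (widest range): 114 ≈ 4 + (p/100)(128 − 4), so p ≈ 100×(114 − 4)/(128 − 4) = 11000/124 = 88.71.
p = 89 reproduces all three channels after rounding.

89%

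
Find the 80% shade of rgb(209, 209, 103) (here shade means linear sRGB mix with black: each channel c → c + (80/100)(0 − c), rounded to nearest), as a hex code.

Per channel, c → c + 0.8(0 − c):
  R: 209 − 167.2 = 41.8 → 42
  G: 209 + 0.8×(0−209) = 209 − 167.2 = 41.8 → 42
  B: 103 − 82.4 = 20.6 → 21
rgb(42, 42, 21) = #2a2a15.

#2a2a15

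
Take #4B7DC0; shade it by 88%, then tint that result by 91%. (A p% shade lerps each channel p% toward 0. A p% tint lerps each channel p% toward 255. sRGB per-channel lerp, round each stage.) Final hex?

#4B7DC0 is rgb(75, 125, 192).
Per channel, c → c + 0.88(0 − c):
  R: 75 − 66 = 9 → 9
  G: 125 − 110 = 15 → 15
  B: 192 + 0.88×(0−192) = 192 − 168.96 = 23.04 → 23
After the shade: rgb(9, 15, 23) = #090F17.
A 91% tint moves each channel 91% toward 255:
  R: 9 + 223.86 = 232.86 → 233
  G: 15 + 0.91×(255−15) = 15 + 218.4 = 233.4 → 233
  B: 23 + 211.12 = 234.12 → 234
rgb(233, 233, 234) = #E9E9EA.

#E9E9EA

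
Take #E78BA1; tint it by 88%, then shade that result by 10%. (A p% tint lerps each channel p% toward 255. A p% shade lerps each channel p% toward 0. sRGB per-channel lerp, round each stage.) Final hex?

#E78BA1 is rgb(231, 139, 161).
Lerp each channel 88% toward 255:
  R: 231 + 0.88×(255−231) = 231 + 21.12 = 252.12 → 252
  G: 139 + 102.08 = 241.08 → 241
  B: 161 + 0.88×(255−161) = 161 + 82.72 = 243.72 → 244
After the tint: rgb(252, 241, 244) = #FCF1F4.
A 10% shade moves each channel 10% toward 0:
  R: 252 − 25.2 = 226.8 → 227
  G: 241 + 0.1×(0−241) = 241 − 24.1 = 216.9 → 217
  B: 244 + 0.1×(0−244) = 244 − 24.4 = 219.6 → 220
rgb(227, 217, 220) = #E3D9DC.

#E3D9DC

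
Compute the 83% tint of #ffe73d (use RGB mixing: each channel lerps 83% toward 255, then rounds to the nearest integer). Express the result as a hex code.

#fffbde

#ffe73d is rgb(255, 231, 61).
Lerp each channel 83% toward 255:
  R: 255 + 0.83×(255−255) = 255 + 0 = 255 → 255
  G: 231 + 19.92 = 250.92 → 251
  B: 61 + 161.02 = 222.02 → 222
rgb(255, 251, 222) = #fffbde.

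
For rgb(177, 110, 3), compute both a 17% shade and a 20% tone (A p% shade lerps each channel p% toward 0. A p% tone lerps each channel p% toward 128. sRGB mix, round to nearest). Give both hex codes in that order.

17% shade:
  R: 177 − 30.09 = 146.91 → 147
  G: 110 + 0.17×(0−110) = 110 − 18.7 = 91.3 → 91
  B: 3 + 0.17×(0−3) = 3 − 0.51 = 2.49 → 2
  → #935B02
20% tone:
  R: 177 + 0.2×(128−177) = 177 − 9.8 = 167.2 → 167
  G: 110 + 0.2×(128−110) = 110 + 3.6 = 113.6 → 114
  B: 3 + 0.2×(128−3) = 3 + 25 = 28 → 28
  → #A7721C

#935B02, #A7721C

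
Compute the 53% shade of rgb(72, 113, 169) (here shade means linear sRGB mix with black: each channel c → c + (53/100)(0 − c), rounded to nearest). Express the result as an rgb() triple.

Per channel, c → c + 0.53(0 − c):
  R: 72 + 0.53×(0−72) = 72 − 38.16 = 33.84 → 34
  G: 113 + 0.53×(0−113) = 113 − 59.89 = 53.11 → 53
  B: 169 + 0.53×(0−169) = 169 − 89.57 = 79.43 → 79

rgb(34, 53, 79)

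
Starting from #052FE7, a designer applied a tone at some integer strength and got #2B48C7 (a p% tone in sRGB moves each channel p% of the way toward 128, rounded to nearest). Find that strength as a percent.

31%

#052FE7 is rgb(5, 47, 231); #2B48C7 is rgb(43, 72, 199).
On the R channel (widest range): 43 ≈ 5 + (p/100)(128 − 5), so p ≈ 100×(43 − 5)/(128 − 5) = 3800/123 = 30.89.
p = 31 reproduces all three channels after rounding.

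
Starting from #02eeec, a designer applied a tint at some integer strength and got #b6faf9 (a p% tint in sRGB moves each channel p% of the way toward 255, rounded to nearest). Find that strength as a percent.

71%

#02eeec is rgb(2, 238, 236); #b6faf9 is rgb(182, 250, 249).
On the R channel (widest range): 182 ≈ 2 + (p/100)(255 − 2), so p ≈ 100×(182 − 2)/(255 − 2) = 18000/253 = 71.15.
p = 71 reproduces all three channels after rounding.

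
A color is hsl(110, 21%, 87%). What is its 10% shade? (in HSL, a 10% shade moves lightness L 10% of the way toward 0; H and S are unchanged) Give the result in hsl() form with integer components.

L moves 10% from 87 toward 0: 87 − 8.7 = 78.3 → 78.
H and S are unchanged.

hsl(110, 21%, 78%)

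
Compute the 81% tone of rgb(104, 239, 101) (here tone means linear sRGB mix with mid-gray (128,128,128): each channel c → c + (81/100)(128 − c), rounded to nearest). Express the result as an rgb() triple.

Lerp each channel 81% toward 128:
  R: 104 + 19.44 = 123.44 → 123
  G: 239 − 89.91 = 149.09 → 149
  B: 101 + 0.81×(128−101) = 101 + 21.87 = 122.87 → 123

rgb(123, 149, 123)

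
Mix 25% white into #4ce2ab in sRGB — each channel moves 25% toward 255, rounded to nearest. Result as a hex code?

#79e9c0

#4ce2ab is rgb(76, 226, 171).
Per channel, c → c + 0.25(255 − c):
  R: 76 + 44.75 = 120.75 → 121
  G: 226 + 0.25×(255−226) = 226 + 7.25 = 233.25 → 233
  B: 171 + 21 = 192 → 192
rgb(121, 233, 192) = #79e9c0.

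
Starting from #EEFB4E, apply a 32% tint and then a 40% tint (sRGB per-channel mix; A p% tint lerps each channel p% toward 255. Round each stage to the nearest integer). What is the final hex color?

#EEFB4E is rgb(238, 251, 78).
Per channel, c → c + 0.32(255 − c):
  R: 238 + 0.32×(255−238) = 238 + 5.44 = 243.44 → 243
  G: 251 + 0.32×(255−251) = 251 + 1.28 = 252.28 → 252
  B: 78 + 56.64 = 134.64 → 135
After the tint: rgb(243, 252, 135) = #F3FC87.
Lerp each channel 40% toward 255:
  R: 243 + 4.8 = 247.8 → 248
  G: 252 + 1.2 = 253.2 → 253
  B: 135 + 0.4×(255−135) = 135 + 48 = 183 → 183
rgb(248, 253, 183) = #F8FDB7.

#F8FDB7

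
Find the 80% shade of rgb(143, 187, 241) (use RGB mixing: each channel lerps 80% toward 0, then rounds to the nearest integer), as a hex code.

Per channel, c → c + 0.8(0 − c):
  R: 143 + 0.8×(0−143) = 143 − 114.4 = 28.6 → 29
  G: 187 + 0.8×(0−187) = 187 − 149.6 = 37.4 → 37
  B: 241 + 0.8×(0−241) = 241 − 192.8 = 48.2 → 48
rgb(29, 37, 48) = #1d2530.

#1d2530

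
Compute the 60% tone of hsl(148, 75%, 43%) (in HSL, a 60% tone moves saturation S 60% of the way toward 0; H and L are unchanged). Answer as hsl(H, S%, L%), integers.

S moves 60% from 75 toward 0: 75 − 45 = 30 → 30.
H and L are unchanged.

hsl(148, 30%, 43%)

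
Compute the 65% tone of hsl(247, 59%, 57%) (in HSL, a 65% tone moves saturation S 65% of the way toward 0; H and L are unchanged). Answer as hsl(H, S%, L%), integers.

hsl(247, 21%, 57%)

S moves 65% from 59 toward 0: 59 − 38.35 = 20.65 → 21.
H and L are unchanged.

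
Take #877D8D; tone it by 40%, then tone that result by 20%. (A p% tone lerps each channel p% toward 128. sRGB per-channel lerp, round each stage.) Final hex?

#837E86

#877D8D is rgb(135, 125, 141).
Per channel, c → c + 0.4(128 − c):
  R: 135 + 0.4×(128−135) = 135 − 2.8 = 132.2 → 132
  G: 125 + 1.2 = 126.2 → 126
  B: 141 − 5.2 = 135.8 → 136
After the tone: rgb(132, 126, 136) = #847E88.
Per channel, c → c + 0.2(128 − c):
  R: 132 + 0.2×(128−132) = 132 − 0.8 = 131.2 → 131
  G: 126 + 0.4 = 126.4 → 126
  B: 136 − 1.6 = 134.4 → 134
rgb(131, 126, 134) = #837E86.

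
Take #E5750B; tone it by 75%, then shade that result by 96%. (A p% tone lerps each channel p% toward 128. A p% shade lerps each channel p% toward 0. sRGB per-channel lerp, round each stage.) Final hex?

#060504

#E5750B is rgb(229, 117, 11).
Per channel, c → c + 0.75(128 − c):
  R: 229 − 75.75 = 153.25 → 153
  G: 117 + 8.25 = 125.25 → 125
  B: 11 + 0.75×(128−11) = 11 + 87.75 = 98.75 → 99
After the tone: rgb(153, 125, 99) = #997D63.
Lerp each channel 96% toward 0:
  R: 153 − 146.88 = 6.12 → 6
  G: 125 + 0.96×(0−125) = 125 − 120 = 5 → 5
  B: 99 + 0.96×(0−99) = 99 − 95.04 = 3.96 → 4
rgb(6, 5, 4) = #060504.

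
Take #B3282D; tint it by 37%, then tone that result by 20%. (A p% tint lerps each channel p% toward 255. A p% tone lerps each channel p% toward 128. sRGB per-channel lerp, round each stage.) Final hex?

#B3282D is rgb(179, 40, 45).
A 37% tint moves each channel 37% toward 255:
  R: 179 + 28.12 = 207.12 → 207
  G: 40 + 79.55 = 119.55 → 120
  B: 45 + 77.7 = 122.7 → 123
After the tint: rgb(207, 120, 123) = #CF787B.
Per channel, c → c + 0.2(128 − c):
  R: 207 + 0.2×(128−207) = 207 − 15.8 = 191.2 → 191
  G: 120 + 1.6 = 121.6 → 122
  B: 123 + 1 = 124 → 124
rgb(191, 122, 124) = #BF7A7C.

#BF7A7C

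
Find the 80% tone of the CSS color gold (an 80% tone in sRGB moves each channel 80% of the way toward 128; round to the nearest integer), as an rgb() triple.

rgb(153, 145, 102)

CSS gold is rgb(255, 215, 0).
Per channel, c → c + 0.8(128 − c):
  R: 255 + 0.8×(128−255) = 255 − 101.6 = 153.4 → 153
  G: 215 + 0.8×(128−215) = 215 − 69.6 = 145.4 → 145
  B: 0 + 102.4 = 102.4 → 102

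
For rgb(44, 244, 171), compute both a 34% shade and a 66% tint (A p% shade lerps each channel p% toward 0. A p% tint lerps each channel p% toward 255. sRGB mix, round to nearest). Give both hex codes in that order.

34% shade:
  R: 44 + 0.34×(0−44) = 44 − 14.96 = 29.04 → 29
  G: 244 + 0.34×(0−244) = 244 − 82.96 = 161.04 → 161
  B: 171 − 58.14 = 112.86 → 113
  → #1DA171
66% tint:
  R: 44 + 0.66×(255−44) = 44 + 139.26 = 183.26 → 183
  G: 244 + 0.66×(255−244) = 244 + 7.26 = 251.26 → 251
  B: 171 + 0.66×(255−171) = 171 + 55.44 = 226.44 → 226
  → #B7FBE2

#1DA171, #B7FBE2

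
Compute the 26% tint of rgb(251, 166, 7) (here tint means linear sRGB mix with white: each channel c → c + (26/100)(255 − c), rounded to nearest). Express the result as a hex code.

#fcbd47

A 26% tint moves each channel 26% toward 255:
  R: 251 + 0.26×(255−251) = 251 + 1.04 = 252.04 → 252
  G: 166 + 0.26×(255−166) = 166 + 23.14 = 189.14 → 189
  B: 7 + 0.26×(255−7) = 7 + 64.48 = 71.48 → 71
rgb(252, 189, 71) = #fcbd47.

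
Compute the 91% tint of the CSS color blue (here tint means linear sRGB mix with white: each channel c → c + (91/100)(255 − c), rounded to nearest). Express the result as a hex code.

#e8e8ff

CSS blue is rgb(0, 0, 255).
Lerp each channel 91% toward 255:
  R: 0 + 0.91×(255−0) = 0 + 232.05 = 232.05 → 232
  G: 0 + 232.05 = 232.05 → 232
  B: 255 + 0 = 255 → 255
rgb(232, 232, 255) = #e8e8ff.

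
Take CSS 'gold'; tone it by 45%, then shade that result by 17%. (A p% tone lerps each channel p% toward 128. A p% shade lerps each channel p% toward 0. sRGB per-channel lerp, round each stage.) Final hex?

CSS gold is rgb(255, 215, 0).
Lerp each channel 45% toward 128:
  R: 255 − 57.15 = 197.85 → 198
  G: 215 + 0.45×(128−215) = 215 − 39.15 = 175.85 → 176
  B: 0 + 0.45×(128−0) = 0 + 57.6 = 57.6 → 58
After the tone: rgb(198, 176, 58) = #C6B03A.
Lerp each channel 17% toward 0:
  R: 198 − 33.66 = 164.34 → 164
  G: 176 + 0.17×(0−176) = 176 − 29.92 = 146.08 → 146
  B: 58 + 0.17×(0−58) = 58 − 9.86 = 48.14 → 48
rgb(164, 146, 48) = #A49230.

#A49230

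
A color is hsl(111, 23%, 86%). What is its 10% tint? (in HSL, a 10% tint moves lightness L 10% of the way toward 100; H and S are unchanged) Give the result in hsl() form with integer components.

L moves 10% from 86 toward 100: 86 + 1.4 = 87.4 → 87.
H and S are unchanged.

hsl(111, 23%, 87%)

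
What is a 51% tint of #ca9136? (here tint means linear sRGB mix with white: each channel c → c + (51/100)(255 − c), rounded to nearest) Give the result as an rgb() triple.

rgb(229, 201, 157)

#ca9136 is rgb(202, 145, 54).
Lerp each channel 51% toward 255:
  R: 202 + 27.03 = 229.03 → 229
  G: 145 + 0.51×(255−145) = 145 + 56.1 = 201.1 → 201
  B: 54 + 102.51 = 156.51 → 157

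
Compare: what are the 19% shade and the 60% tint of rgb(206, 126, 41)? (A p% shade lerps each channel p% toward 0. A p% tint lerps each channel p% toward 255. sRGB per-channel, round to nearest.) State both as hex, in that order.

19% shade:
  R: 206 + 0.19×(0−206) = 206 − 39.14 = 166.86 → 167
  G: 126 − 23.94 = 102.06 → 102
  B: 41 + 0.19×(0−41) = 41 − 7.79 = 33.21 → 33
  → #a76621
60% tint:
  R: 206 + 0.6×(255−206) = 206 + 29.4 = 235.4 → 235
  G: 126 + 0.6×(255−126) = 126 + 77.4 = 203.4 → 203
  B: 41 + 0.6×(255−41) = 41 + 128.4 = 169.4 → 169
  → #ebcba9

#a76621, #ebcba9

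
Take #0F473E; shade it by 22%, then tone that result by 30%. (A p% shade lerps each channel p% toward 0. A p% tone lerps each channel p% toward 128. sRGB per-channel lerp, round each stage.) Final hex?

#0F473E is rgb(15, 71, 62).
Per channel, c → c + 0.22(0 − c):
  R: 15 − 3.3 = 11.7 → 12
  G: 71 + 0.22×(0−71) = 71 − 15.62 = 55.38 → 55
  B: 62 + 0.22×(0−62) = 62 − 13.64 = 48.36 → 48
After the shade: rgb(12, 55, 48) = #0C3730.
Per channel, c → c + 0.3(128 − c):
  R: 12 + 0.3×(128−12) = 12 + 34.8 = 46.8 → 47
  G: 55 + 0.3×(128−55) = 55 + 21.9 = 76.9 → 77
  B: 48 + 0.3×(128−48) = 48 + 24 = 72 → 72
rgb(47, 77, 72) = #2F4D48.

#2F4D48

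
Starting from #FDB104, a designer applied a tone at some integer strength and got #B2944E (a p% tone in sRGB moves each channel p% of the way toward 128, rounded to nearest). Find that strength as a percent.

#FDB104 is rgb(253, 177, 4); #B2944E is rgb(178, 148, 78).
On the R channel (widest range): 178 ≈ 253 + (p/100)(128 − 253), so p ≈ 100×(178 − 253)/(128 − 253) = -7500/-125 = 60.00.
p = 60 reproduces all three channels after rounding.

60%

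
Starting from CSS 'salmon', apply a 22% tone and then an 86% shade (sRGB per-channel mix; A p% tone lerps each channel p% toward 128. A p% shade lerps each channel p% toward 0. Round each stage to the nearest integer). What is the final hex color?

#1f1210

CSS salmon is rgb(250, 128, 114).
Lerp each channel 22% toward 128:
  R: 250 + 0.22×(128−250) = 250 − 26.84 = 223.16 → 223
  G: 128 + 0 = 128 → 128
  B: 114 + 0.22×(128−114) = 114 + 3.08 = 117.08 → 117
After the tone: rgb(223, 128, 117) = #df8075.
Lerp each channel 86% toward 0:
  R: 223 + 0.86×(0−223) = 223 − 191.78 = 31.22 → 31
  G: 128 + 0.86×(0−128) = 128 − 110.08 = 17.92 → 18
  B: 117 − 100.62 = 16.38 → 16
rgb(31, 18, 16) = #1f1210.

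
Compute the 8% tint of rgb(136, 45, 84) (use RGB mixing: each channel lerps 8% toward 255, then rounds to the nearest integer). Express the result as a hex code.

An 8% tint moves each channel 8% toward 255:
  R: 136 + 0.08×(255−136) = 136 + 9.52 = 145.52 → 146
  G: 45 + 0.08×(255−45) = 45 + 16.8 = 61.8 → 62
  B: 84 + 0.08×(255−84) = 84 + 13.68 = 97.68 → 98
rgb(146, 62, 98) = #923e62.

#923e62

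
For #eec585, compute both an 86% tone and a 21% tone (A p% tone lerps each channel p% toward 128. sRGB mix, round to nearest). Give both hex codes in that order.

#8f8a81, #d7b784

#eec585 is rgb(238, 197, 133).
86% tone:
  R: 238 − 94.6 = 143.4 → 143
  G: 197 + 0.86×(128−197) = 197 − 59.34 = 137.66 → 138
  B: 133 + 0.86×(128−133) = 133 − 4.3 = 128.7 → 129
  → #8f8a81
21% tone:
  R: 238 − 23.1 = 214.9 → 215
  G: 197 − 14.49 = 182.51 → 183
  B: 133 − 1.05 = 131.95 → 132
  → #d7b784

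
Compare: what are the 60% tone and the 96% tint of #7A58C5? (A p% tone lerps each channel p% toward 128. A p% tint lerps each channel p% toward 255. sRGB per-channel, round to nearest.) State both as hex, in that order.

#7E709C, #FAF8FD

#7A58C5 is rgb(122, 88, 197).
60% tone:
  R: 122 + 0.6×(128−122) = 122 + 3.6 = 125.6 → 126
  G: 88 + 0.6×(128−88) = 88 + 24 = 112 → 112
  B: 197 + 0.6×(128−197) = 197 − 41.4 = 155.6 → 156
  → #7E709C
96% tint:
  R: 122 + 0.96×(255−122) = 122 + 127.68 = 249.68 → 250
  G: 88 + 0.96×(255−88) = 88 + 160.32 = 248.32 → 248
  B: 197 + 0.96×(255−197) = 197 + 55.68 = 252.68 → 253
  → #FAF8FD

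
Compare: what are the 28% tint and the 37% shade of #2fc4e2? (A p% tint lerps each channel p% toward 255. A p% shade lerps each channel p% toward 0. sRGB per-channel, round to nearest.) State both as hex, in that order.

#2fc4e2 is rgb(47, 196, 226).
28% tint:
  R: 47 + 0.28×(255−47) = 47 + 58.24 = 105.24 → 105
  G: 196 + 16.52 = 212.52 → 213
  B: 226 + 0.28×(255−226) = 226 + 8.12 = 234.12 → 234
  → #69d5ea
37% shade:
  R: 47 + 0.37×(0−47) = 47 − 17.39 = 29.61 → 30
  G: 196 + 0.37×(0−196) = 196 − 72.52 = 123.48 → 123
  B: 226 + 0.37×(0−226) = 226 − 83.62 = 142.38 → 142
  → #1e7b8e

#69d5ea, #1e7b8e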